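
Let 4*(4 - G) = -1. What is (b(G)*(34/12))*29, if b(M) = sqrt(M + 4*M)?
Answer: 493*sqrt(85)/12 ≈ 378.77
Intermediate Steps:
G = 17/4 (G = 4 - 1/4*(-1) = 4 + 1/4 = 17/4 ≈ 4.2500)
b(M) = sqrt(5)*sqrt(M) (b(M) = sqrt(5*M) = sqrt(5)*sqrt(M))
(b(G)*(34/12))*29 = ((sqrt(5)*sqrt(17/4))*(34/12))*29 = ((sqrt(5)*(sqrt(17)/2))*(34*(1/12)))*29 = ((sqrt(85)/2)*(17/6))*29 = (17*sqrt(85)/12)*29 = 493*sqrt(85)/12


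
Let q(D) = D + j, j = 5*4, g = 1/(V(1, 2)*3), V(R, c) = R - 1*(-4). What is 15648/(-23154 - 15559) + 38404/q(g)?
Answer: 22296300732/11652613 ≈ 1913.4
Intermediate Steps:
V(R, c) = 4 + R (V(R, c) = R + 4 = 4 + R)
g = 1/15 (g = 1/((4 + 1)*3) = 1/(5*3) = 1/15 ≈ 0.066667)
j = 20
q(D) = 20 + D (q(D) = D + 20 = 20 + D)
15648/(-23154 - 15559) + 38404/q(g) = 15648/(-23154 - 15559) + 38404/(20 + 1/15) = 15648/(-38713) + 38404/(301/15) = 15648*(-1/38713) + 38404*(15/301) = -15648/38713 + 576060/301 = 22296300732/11652613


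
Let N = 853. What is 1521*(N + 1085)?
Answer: 2947698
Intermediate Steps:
1521*(N + 1085) = 1521*(853 + 1085) = 1521*1938 = 2947698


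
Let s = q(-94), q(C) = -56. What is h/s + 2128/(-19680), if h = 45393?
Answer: -27920419/34440 ≈ -810.70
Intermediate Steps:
s = -56
h/s + 2128/(-19680) = 45393/(-56) + 2128/(-19680) = 45393*(-1/56) + 2128*(-1/19680) = -45393/56 - 133/1230 = -27920419/34440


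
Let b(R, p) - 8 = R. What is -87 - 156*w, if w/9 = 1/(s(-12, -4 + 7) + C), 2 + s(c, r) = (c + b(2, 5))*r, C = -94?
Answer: -1245/17 ≈ -73.235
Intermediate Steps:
b(R, p) = 8 + R
s(c, r) = -2 + r*(10 + c) (s(c, r) = -2 + (c + (8 + 2))*r = -2 + (c + 10)*r = -2 + (10 + c)*r = -2 + r*(10 + c))
w = -3/34 (w = 9/((-2 + 10*(-4 + 7) - 12*(-4 + 7)) - 94) = 9/((-2 + 10*3 - 12*3) - 94) = 9/((-2 + 30 - 36) - 94) = 9/(-8 - 94) = 9/(-102) = 9*(-1/102) = -3/34 ≈ -0.088235)
-87 - 156*w = -87 - 156*(-3/34) = -87 + 234/17 = -1245/17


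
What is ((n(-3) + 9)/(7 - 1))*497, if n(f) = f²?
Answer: 1491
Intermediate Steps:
((n(-3) + 9)/(7 - 1))*497 = (((-3)² + 9)/(7 - 1))*497 = ((9 + 9)/6)*497 = (18*(⅙))*497 = 3*497 = 1491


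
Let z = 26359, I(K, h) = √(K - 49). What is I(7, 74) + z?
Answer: 26359 + I*√42 ≈ 26359.0 + 6.4807*I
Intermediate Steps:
I(K, h) = √(-49 + K)
I(7, 74) + z = √(-49 + 7) + 26359 = √(-42) + 26359 = I*√42 + 26359 = 26359 + I*√42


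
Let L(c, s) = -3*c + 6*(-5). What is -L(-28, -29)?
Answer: -54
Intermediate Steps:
L(c, s) = -30 - 3*c (L(c, s) = -3*c - 30 = -30 - 3*c)
-L(-28, -29) = -(-30 - 3*(-28)) = -(-30 + 84) = -1*54 = -54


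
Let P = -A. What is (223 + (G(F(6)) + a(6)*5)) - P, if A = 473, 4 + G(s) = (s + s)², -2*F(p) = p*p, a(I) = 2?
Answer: 1998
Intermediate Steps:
F(p) = -p²/2 (F(p) = -p*p/2 = -p²/2)
G(s) = -4 + 4*s² (G(s) = -4 + (s + s)² = -4 + (2*s)² = -4 + 4*s²)
P = -473 (P = -1*473 = -473)
(223 + (G(F(6)) + a(6)*5)) - P = (223 + ((-4 + 4*(-½*6²)²) + 2*5)) - 1*(-473) = (223 + ((-4 + 4*(-½*36)²) + 10)) + 473 = (223 + ((-4 + 4*(-18)²) + 10)) + 473 = (223 + ((-4 + 4*324) + 10)) + 473 = (223 + ((-4 + 1296) + 10)) + 473 = (223 + (1292 + 10)) + 473 = (223 + 1302) + 473 = 1525 + 473 = 1998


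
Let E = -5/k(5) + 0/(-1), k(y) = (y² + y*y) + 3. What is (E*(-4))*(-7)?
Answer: -140/53 ≈ -2.6415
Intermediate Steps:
k(y) = 3 + 2*y² (k(y) = (y² + y²) + 3 = 2*y² + 3 = 3 + 2*y²)
E = -5/53 (E = -5/(3 + 2*5²) + 0/(-1) = -5/(3 + 2*25) + 0*(-1) = -5/(3 + 50) + 0 = -5/53 + 0 = -5/53 ≈ -0.094340)
(E*(-4))*(-7) = -5/53*(-4)*(-7) = (20/53)*(-7) = -140/53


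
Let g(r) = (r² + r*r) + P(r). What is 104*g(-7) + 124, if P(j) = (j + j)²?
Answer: 30700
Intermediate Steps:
P(j) = 4*j² (P(j) = (2*j)² = 4*j²)
g(r) = 6*r² (g(r) = (r² + r*r) + 4*r² = (r² + r²) + 4*r² = 2*r² + 4*r² = 6*r²)
104*g(-7) + 124 = 104*(6*(-7)²) + 124 = 104*(6*49) + 124 = 104*294 + 124 = 30576 + 124 = 30700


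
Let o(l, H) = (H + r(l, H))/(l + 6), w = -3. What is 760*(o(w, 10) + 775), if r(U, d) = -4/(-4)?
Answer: 1775360/3 ≈ 5.9179e+5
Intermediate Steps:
r(U, d) = 1 (r(U, d) = -4*(-1/4) = 1)
o(l, H) = (1 + H)/(6 + l) (o(l, H) = (H + 1)/(l + 6) = (1 + H)/(6 + l))
760*(o(w, 10) + 775) = 760*((1 + 10)/(6 - 3) + 775) = 760*(11/3 + 775) = 760*(2336/3) = 1775360/3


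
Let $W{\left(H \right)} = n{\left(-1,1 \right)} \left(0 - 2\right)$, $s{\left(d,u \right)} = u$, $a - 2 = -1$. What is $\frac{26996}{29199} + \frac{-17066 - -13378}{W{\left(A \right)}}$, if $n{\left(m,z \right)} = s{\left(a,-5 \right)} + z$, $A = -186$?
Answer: $- \frac{13433743}{29199} \approx -460.08$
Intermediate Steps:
$a = 1$ ($a = 2 - 1 = 1$)
$n{\left(m,z \right)} = -5 + z$
$W{\left(H \right)} = 8$ ($W{\left(H \right)} = \left(-5 + 1\right) \left(0 - 2\right) = \left(-4\right) \left(-2\right) = 8$)
$\frac{26996}{29199} + \frac{-17066 - -13378}{W{\left(A \right)}} = \frac{26996}{29199} + \frac{-17066 - -13378}{8} = 26996 \cdot \frac{1}{29199} + \left(-17066 + 13378\right) \frac{1}{8} = \frac{26996}{29199} - 461 = - \frac{13433743}{29199}$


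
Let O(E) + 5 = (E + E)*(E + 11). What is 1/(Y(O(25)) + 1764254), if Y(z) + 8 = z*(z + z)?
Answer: 1/8208296 ≈ 1.2183e-7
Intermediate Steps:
O(E) = -5 + 2*E*(11 + E) (O(E) = -5 + (E + E)*(E + 11) = -5 + (2*E)*(11 + E) = -5 + 2*E*(11 + E))
Y(z) = -8 + 2*z² (Y(z) = -8 + z*(z + z) = -8 + z*(2*z) = -8 + 2*z²)
1/(Y(O(25)) + 1764254) = 1/((-8 + 2*(-5 + 2*25² + 22*25)²) + 1764254) = 1/((-8 + 2*(-5 + 2*625 + 550)²) + 1764254) = 1/((-8 + 2*(-5 + 1250 + 550)²) + 1764254) = 1/((-8 + 2*1795²) + 1764254) = 1/((-8 + 2*3222025) + 1764254) = 1/((-8 + 6444050) + 1764254) = 1/(6444042 + 1764254) = 1/8208296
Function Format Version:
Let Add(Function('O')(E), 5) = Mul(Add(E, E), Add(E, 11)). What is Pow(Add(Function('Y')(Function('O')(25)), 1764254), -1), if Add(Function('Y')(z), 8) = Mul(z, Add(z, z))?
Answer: Rational(1, 8208296) ≈ 1.2183e-7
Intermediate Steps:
Function('O')(E) = Add(-5, Mul(2, E, Add(11, E))) (Function('O')(E) = Add(-5, Mul(Add(E, E), Add(E, 11))) = Add(-5, Mul(Mul(2, E), Add(11, E))) = Add(-5, Mul(2, E, Add(11, E))))
Function('Y')(z) = Add(-8, Mul(2, Pow(z, 2))) (Function('Y')(z) = Add(-8, Mul(z, Add(z, z))) = Add(-8, Mul(z, Mul(2, z))) = Add(-8, Mul(2, Pow(z, 2))))
Pow(Add(Function('Y')(Function('O')(25)), 1764254), -1) = Pow(Add(Add(-8, Mul(2, Pow(Add(-5, Mul(2, Pow(25, 2)), Mul(22, 25)), 2))), 1764254), -1) = Pow(Add(Add(-8, Mul(2, Pow(Add(-5, Mul(2, 625), 550), 2))), 1764254), -1) = Pow(Add(Add(-8, Mul(2, Pow(Add(-5, 1250, 550), 2))), 1764254), -1) = Pow(Add(Add(-8, Mul(2, Pow(1795, 2))), 1764254), -1) = Pow(Add(Add(-8, Mul(2, 3222025)), 1764254), -1) = Pow(Add(Add(-8, 6444050), 1764254), -1) = Pow(Add(6444042, 1764254), -1) = Pow(8208296, -1) = Rational(1, 8208296)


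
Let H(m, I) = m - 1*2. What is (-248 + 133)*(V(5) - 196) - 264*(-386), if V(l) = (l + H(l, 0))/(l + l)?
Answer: 124352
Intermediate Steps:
H(m, I) = -2 + m (H(m, I) = m - 2 = -2 + m)
V(l) = (-2 + 2*l)/(2*l) (V(l) = (l + (-2 + l))/(l + l) = (-2 + 2*l)/((2*l)) = (-2 + 2*l)*(1/(2*l)) = (-2 + 2*l)/(2*l))
(-248 + 133)*(V(5) - 196) - 264*(-386) = (-248 + 133)*((-1 + 5)/5 - 196) - 264*(-386) = -115*((1/5)*4 - 196) + 101904 = -115*(4/5 - 196) + 101904 = -115*(-976/5) + 101904 = 22448 + 101904 = 124352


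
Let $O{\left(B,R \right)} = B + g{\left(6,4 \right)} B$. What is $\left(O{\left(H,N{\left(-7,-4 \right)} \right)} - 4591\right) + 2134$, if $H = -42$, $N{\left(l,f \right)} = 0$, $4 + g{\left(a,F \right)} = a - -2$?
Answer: $-2667$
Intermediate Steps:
$g{\left(a,F \right)} = -2 + a$ ($g{\left(a,F \right)} = -4 + \left(a - -2\right) = -4 + \left(a + 2\right) = -4 + \left(2 + a\right) = -2 + a$)
$O{\left(B,R \right)} = 5 B$ ($O{\left(B,R \right)} = B + \left(-2 + 6\right) B = B + 4 B = 5 B$)
$\left(O{\left(H,N{\left(-7,-4 \right)} \right)} - 4591\right) + 2134 = \left(5 \left(-42\right) - 4591\right) + 2134 = \left(-210 - 4591\right) + 2134 = -4801 + 2134 = -2667$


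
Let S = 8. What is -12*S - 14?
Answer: -110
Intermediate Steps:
-12*S - 14 = -12*8 - 14 = -96 - 14 = -110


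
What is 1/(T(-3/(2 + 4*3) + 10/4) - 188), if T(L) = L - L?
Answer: -1/188 ≈ -0.0053191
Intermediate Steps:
T(L) = 0
1/(T(-3/(2 + 4*3) + 10/4) - 188) = 1/(0 - 188) = 1/(-188) = -1/188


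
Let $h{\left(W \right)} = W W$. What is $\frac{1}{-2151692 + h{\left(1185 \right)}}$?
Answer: $- \frac{1}{747467} \approx -1.3379 \cdot 10^{-6}$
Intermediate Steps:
$h{\left(W \right)} = W^{2}$
$\frac{1}{-2151692 + h{\left(1185 \right)}} = \frac{1}{-2151692 + 1185^{2}} = \frac{1}{-2151692 + 1404225} = \frac{1}{-747467} = - \frac{1}{747467}$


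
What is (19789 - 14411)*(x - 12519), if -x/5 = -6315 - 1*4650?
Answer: 227521668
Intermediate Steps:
x = 54825 (x = -5*(-6315 - 1*4650) = -5*(-6315 - 4650) = -5*(-10965) = 54825)
(19789 - 14411)*(x - 12519) = (19789 - 14411)*(54825 - 12519) = 5378*42306 = 227521668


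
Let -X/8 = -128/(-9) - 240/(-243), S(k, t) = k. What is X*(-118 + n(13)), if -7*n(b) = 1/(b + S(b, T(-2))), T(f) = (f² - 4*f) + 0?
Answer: 5039936/351 ≈ 14359.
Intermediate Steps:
T(f) = f² - 4*f
n(b) = -1/(14*b) (n(b) = -1/(7*(b + b)) = -1/(2*b)/7 = -1/(14*b))
X = -9856/81 (X = -8*(-128/(-9) - 240/(-243)) = -8*(-128*(-⅑) - 240*(-1/243)) = -8*(128/9 + 80/81) = -8*1232/81 = -9856/81 ≈ -121.68)
X*(-118 + n(13)) = -9856*(-118 - 1/14/13)/81 = -9856*(-118 - 1/14*1/13)/81 = -9856*(-118 - 1/182)/81 = -9856/81*(-21477/182) = 5039936/351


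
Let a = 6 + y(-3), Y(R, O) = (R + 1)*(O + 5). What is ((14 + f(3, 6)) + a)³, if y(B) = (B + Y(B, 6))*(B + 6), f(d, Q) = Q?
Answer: -117649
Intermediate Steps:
Y(R, O) = (1 + R)*(5 + O)
y(B) = (6 + B)*(11 + 12*B) (y(B) = (B + (5 + 6 + 5*B + 6*B))*(B + 6) = (B + (11 + 11*B))*(6 + B) = (11 + 12*B)*(6 + B) = (6 + B)*(11 + 12*B))
a = -69 (a = 6 + (66 + 12*(-3)² + 83*(-3)) = 6 + (66 + 12*9 - 249) = 6 + (66 + 108 - 249) = 6 - 75 = -69)
((14 + f(3, 6)) + a)³ = ((14 + 6) - 69)³ = (20 - 69)³ = (-49)³ = -117649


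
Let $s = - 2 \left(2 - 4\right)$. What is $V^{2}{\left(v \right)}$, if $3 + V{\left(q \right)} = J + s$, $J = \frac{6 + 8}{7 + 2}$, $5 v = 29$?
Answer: $\frac{529}{81} \approx 6.5309$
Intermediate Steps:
$s = 4$ ($s = \left(-2\right) \left(-2\right) = 4$)
$v = \frac{29}{5}$ ($v = \frac{1}{5} \cdot 29 = \frac{29}{5} \approx 5.8$)
$J = \frac{14}{9} \approx 1.5556$
$V{\left(q \right)} = \frac{23}{9}$ ($V{\left(q \right)} = -3 + \left(\frac{14}{9} + 4\right) = -3 + \frac{50}{9} = \frac{23}{9}$)
$V^{2}{\left(v \right)} = \left(\frac{23}{9}\right)^{2} = \frac{529}{81}$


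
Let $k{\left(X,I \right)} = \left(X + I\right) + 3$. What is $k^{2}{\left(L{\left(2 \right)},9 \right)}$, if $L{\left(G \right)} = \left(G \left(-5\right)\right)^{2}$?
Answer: $12544$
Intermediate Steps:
$L{\left(G \right)} = 25 G^{2}$ ($L{\left(G \right)} = \left(- 5 G\right)^{2} = 25 G^{2}$)
$k{\left(X,I \right)} = 3 + I + X$ ($k{\left(X,I \right)} = \left(I + X\right) + 3 = 3 + I + X$)
$k^{2}{\left(L{\left(2 \right)},9 \right)} = \left(3 + 9 + 25 \cdot 2^{2}\right)^{2} = \left(3 + 9 + 25 \cdot 4\right)^{2} = \left(3 + 9 + 100\right)^{2} = 112^{2} = 12544$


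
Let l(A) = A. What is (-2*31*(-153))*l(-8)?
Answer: -75888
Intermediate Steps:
(-2*31*(-153))*l(-8) = (-2*31*(-153))*(-8) = -62*(-153)*(-8) = 9486*(-8) = -75888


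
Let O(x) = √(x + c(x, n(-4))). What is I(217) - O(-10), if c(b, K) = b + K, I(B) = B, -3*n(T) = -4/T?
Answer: 217 - I*√183/3 ≈ 217.0 - 4.5092*I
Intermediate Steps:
n(T) = 4/(3*T) (n(T) = -(-4)/(3*T) = 4/(3*T))
c(b, K) = K + b
O(x) = √(-⅓ + 2*x) (O(x) = √(x + ((4/3)/(-4) + x)) = √(x + ((4/3)*(-¼) + x)) = √(x + (-⅓ + x)) = √(-⅓ + 2*x))
I(217) - O(-10) = 217 - √(-3 + 18*(-10))/3 = 217 - √(-3 - 180)/3 = 217 - √(-183)/3 = 217 - I*√183/3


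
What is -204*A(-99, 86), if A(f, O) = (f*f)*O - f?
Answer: -171968940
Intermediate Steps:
A(f, O) = -f + O*f**2 (A(f, O) = f**2*O - f = O*f**2 - f = -f + O*f**2)
-204*A(-99, 86) = -(-20196)*(-1 + 86*(-99)) = -(-20196)*(-1 - 8514) = -(-20196)*(-8515) = -204*842985 = -171968940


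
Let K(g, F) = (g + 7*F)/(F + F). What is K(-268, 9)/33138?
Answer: -205/596484 ≈ -0.00034368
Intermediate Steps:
K(g, F) = (g + 7*F)/(2*F) (K(g, F) = (g + 7*F)/((2*F)) = (g + 7*F)*(1/(2*F)) = (g + 7*F)/(2*F))
K(-268, 9)/33138 = ((½)*(-268 + 7*9)/9)/33138 = ((½)*(⅑)*(-268 + 63))*(1/33138) = ((½)*(⅑)*(-205))*(1/33138) = -205/18*1/33138 = -205/596484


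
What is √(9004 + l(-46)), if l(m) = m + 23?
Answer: √8981 ≈ 94.768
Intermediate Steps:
l(m) = 23 + m
√(9004 + l(-46)) = √(9004 + (23 - 46)) = √(9004 - 23) = √8981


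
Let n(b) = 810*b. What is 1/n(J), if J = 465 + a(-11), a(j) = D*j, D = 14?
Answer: 1/251910 ≈ 3.9697e-6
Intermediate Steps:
a(j) = 14*j
J = 311 (J = 465 + 14*(-11) = 465 - 154 = 311)
1/n(J) = 1/(810*311) = 1/251910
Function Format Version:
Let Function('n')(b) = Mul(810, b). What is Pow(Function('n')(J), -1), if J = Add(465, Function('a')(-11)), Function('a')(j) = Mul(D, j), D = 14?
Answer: Rational(1, 251910) ≈ 3.9697e-6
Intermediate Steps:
Function('a')(j) = Mul(14, j)
J = 311 (J = Add(465, Mul(14, -11)) = Add(465, -154) = 311)
Pow(Function('n')(J), -1) = Pow(Mul(810, 311), -1) = Pow(251910, -1) = Rational(1, 251910)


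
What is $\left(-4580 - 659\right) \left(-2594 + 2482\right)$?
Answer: $586768$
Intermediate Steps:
$\left(-4580 - 659\right) \left(-2594 + 2482\right) = \left(-4580 + \left(-2299 + 1640\right)\right) \left(-112\right) = \left(-4580 - 659\right) \left(-112\right) = \left(-5239\right) \left(-112\right) = 586768$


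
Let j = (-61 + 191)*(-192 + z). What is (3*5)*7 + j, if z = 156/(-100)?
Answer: -125289/5 ≈ -25058.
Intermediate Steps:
z = -39/25 (z = 156*(-1/100) = -39/25 ≈ -1.5600)
j = -125814/5 (j = (-61 + 191)*(-192 - 39/25) = 130*(-4839/25) = -125814/5 ≈ -25163.)
(3*5)*7 + j = (3*5)*7 - 125814/5 = 15*7 - 125814/5 = 105 - 125814/5 = -125289/5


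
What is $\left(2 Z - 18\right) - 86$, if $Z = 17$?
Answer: $-70$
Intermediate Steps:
$\left(2 Z - 18\right) - 86 = \left(2 \cdot 17 - 18\right) - 86 = \left(34 - 18\right) - 86 = 16 - 86 = -70$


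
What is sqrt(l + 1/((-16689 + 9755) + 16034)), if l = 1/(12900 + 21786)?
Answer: sqrt(3839090801)/5260710 ≈ 0.011778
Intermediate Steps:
l = 1/34686 ≈ 2.8830e-5
sqrt(l + 1/((-16689 + 9755) + 16034)) = sqrt(1/34686 + 1/((-16689 + 9755) + 16034)) = sqrt(1/34686 + 1/(-6934 + 16034)) = sqrt(1/34686 + 1/9100) = sqrt(21893/157821300) = sqrt(3839090801)/5260710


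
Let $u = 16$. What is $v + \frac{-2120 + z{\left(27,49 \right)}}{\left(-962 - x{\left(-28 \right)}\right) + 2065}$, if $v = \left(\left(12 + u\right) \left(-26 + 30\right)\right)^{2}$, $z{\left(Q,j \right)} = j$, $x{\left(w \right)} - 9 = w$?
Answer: $\frac{14072297}{1122} \approx 12542.0$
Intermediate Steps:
$x{\left(w \right)} = 9 + w$
$v = 12544$ ($v = \left(\left(12 + 16\right) \left(-26 + 30\right)\right)^{2} = \left(28 \cdot 4\right)^{2} = 112^{2} = 12544$)
$v + \frac{-2120 + z{\left(27,49 \right)}}{\left(-962 - x{\left(-28 \right)}\right) + 2065} = 12544 + \frac{-2120 + 49}{\left(-962 - \left(9 - 28\right)\right) + 2065} = 12544 - \frac{2071}{\left(-962 - -19\right) + 2065} = 12544 - \frac{2071}{\left(-962 + 19\right) + 2065} = 12544 - \frac{2071}{-943 + 2065} = 12544 - \frac{2071}{1122} = \frac{14072297}{1122}$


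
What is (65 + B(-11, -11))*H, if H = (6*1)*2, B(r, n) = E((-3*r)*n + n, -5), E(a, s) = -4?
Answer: 732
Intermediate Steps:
B(r, n) = -4
H = 12 (H = 6*2 = 12)
(65 + B(-11, -11))*H = (65 - 4)*12 = 61*12 = 732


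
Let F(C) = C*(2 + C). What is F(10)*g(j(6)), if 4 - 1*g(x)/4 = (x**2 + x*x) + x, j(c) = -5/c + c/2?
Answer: -10880/3 ≈ -3626.7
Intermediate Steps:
j(c) = c/2 - 5/c (j(c) = -5/c + c*(1/2) = -5/c + c/2 = c/2 - 5/c)
g(x) = 16 - 8*x**2 - 4*x (g(x) = 16 - 4*((x**2 + x*x) + x) = 16 - 4*((x**2 + x**2) + x) = 16 - 4*(2*x**2 + x) = 16 - 4*(x + 2*x**2) = 16 + (-8*x**2 - 4*x) = 16 - 8*x**2 - 4*x)
F(10)*g(j(6)) = (10*(2 + 10))*(16 - 8*((1/2)*6 - 5/6)**2 - 4*((1/2)*6 - 5/6)) = (10*12)*(16 - 8*(3 - 5*1/6)**2 - 4*(3 - 5*1/6)) = 120*(16 - 8*(3 - 5/6)**2 - 4*(3 - 5/6)) = 120*(16 - 8*(13/6)**2 - 4*13/6) = 120*(16 - 8*169/36 - 26/3) = 120*(16 - 338/9 - 26/3) = 120*(-272/9) = -10880/3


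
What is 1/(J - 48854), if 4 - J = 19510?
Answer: -1/68360 ≈ -1.4628e-5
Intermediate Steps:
J = -19506 (J = 4 - 1*19510 = 4 - 19510 = -19506)
1/(J - 48854) = 1/(-19506 - 48854) = 1/(-68360) = -1/68360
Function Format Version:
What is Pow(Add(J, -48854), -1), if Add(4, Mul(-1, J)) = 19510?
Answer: Rational(-1, 68360) ≈ -1.4628e-5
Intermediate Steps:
J = -19506 (J = Add(4, Mul(-1, 19510)) = Add(4, -19510) = -19506)
Pow(Add(J, -48854), -1) = Pow(Add(-19506, -48854), -1) = Pow(-68360, -1) = Rational(-1, 68360)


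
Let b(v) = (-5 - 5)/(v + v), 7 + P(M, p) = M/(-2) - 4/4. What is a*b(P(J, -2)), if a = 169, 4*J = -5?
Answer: 6760/59 ≈ 114.58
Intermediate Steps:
J = -5/4 (J = (¼)*(-5) = -5/4 ≈ -1.2500)
P(M, p) = -8 - M/2 (P(M, p) = -7 + (M/(-2) - 4/4) = -7 + (M*(-½) - 4*¼) = -7 + (-M/2 - 1) = -7 + (-1 - M/2) = -8 - M/2)
b(v) = -5/v (b(v) = -10*1/(2*v) = -5/v)
a*b(P(J, -2)) = 169*(-5/(-8 - ½*(-5/4))) = 169*(-5/(-8 + 5/8)) = 169*(-5/(-59/8)) = 169*(-5*(-8/59)) = 169*(40/59) = 6760/59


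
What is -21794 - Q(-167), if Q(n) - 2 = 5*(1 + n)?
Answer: -20966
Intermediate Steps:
Q(n) = 7 + 5*n (Q(n) = 2 + 5*(1 + n) = 2 + (5 + 5*n) = 7 + 5*n)
-21794 - Q(-167) = -21794 - (7 + 5*(-167)) = -21794 - (7 - 835) = -21794 - 1*(-828) = -21794 + 828 = -20966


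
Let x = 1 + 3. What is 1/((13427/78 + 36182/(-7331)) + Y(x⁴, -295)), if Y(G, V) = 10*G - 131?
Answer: 571818/1484557063 ≈ 0.00038518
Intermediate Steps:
x = 4
Y(G, V) = -131 + 10*G
1/((13427/78 + 36182/(-7331)) + Y(x⁴, -295)) = 1/((13427/78 + 36182/(-7331)) + (-131 + 10*4⁴)) = 1/((13427*(1/78) + 36182*(-1/7331)) + (-131 + 10*256)) = 1/((13427/78 - 36182/7331) + (-131 + 2560)) = 1/(95611141/571818 + 2429) = 1/(1484557063/571818) = 571818/1484557063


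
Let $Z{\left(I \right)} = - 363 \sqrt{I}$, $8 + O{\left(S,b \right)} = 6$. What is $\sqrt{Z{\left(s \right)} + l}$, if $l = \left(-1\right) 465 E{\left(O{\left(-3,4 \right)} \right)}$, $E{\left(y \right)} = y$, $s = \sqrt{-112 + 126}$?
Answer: $\sqrt{930 - 363 \sqrt[4]{14}} \approx 15.094$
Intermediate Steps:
$s = \sqrt{14} \approx 3.7417$
$O{\left(S,b \right)} = -2$ ($O{\left(S,b \right)} = -8 + 6 = -2$)
$l = 930$ ($l = \left(-1\right) 465 \left(-2\right) = \left(-465\right) \left(-2\right) = 930$)
$\sqrt{Z{\left(s \right)} + l} = \sqrt{- 363 \sqrt{\sqrt{14}} + 930} = \sqrt{- 363 \sqrt[4]{14} + 930} = \sqrt{930 - 363 \sqrt[4]{14}}$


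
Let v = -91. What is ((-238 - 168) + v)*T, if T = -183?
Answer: 90951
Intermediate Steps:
((-238 - 168) + v)*T = ((-238 - 168) - 91)*(-183) = (-406 - 91)*(-183) = -497*(-183) = 90951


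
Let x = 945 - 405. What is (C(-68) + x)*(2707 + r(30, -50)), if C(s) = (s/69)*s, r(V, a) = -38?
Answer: 111788396/69 ≈ 1.6201e+6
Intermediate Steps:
x = 540
C(s) = s²/69 (C(s) = (s*(1/69))*s = (s/69)*s = s²/69)
(C(-68) + x)*(2707 + r(30, -50)) = ((1/69)*(-68)² + 540)*(2707 - 38) = ((1/69)*4624 + 540)*2669 = (4624/69 + 540)*2669 = (41884/69)*2669 = 111788396/69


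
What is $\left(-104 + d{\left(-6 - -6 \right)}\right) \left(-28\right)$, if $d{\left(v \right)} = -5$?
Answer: $3052$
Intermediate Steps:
$\left(-104 + d{\left(-6 - -6 \right)}\right) \left(-28\right) = \left(-104 - 5\right) \left(-28\right) = \left(-109\right) \left(-28\right) = 3052$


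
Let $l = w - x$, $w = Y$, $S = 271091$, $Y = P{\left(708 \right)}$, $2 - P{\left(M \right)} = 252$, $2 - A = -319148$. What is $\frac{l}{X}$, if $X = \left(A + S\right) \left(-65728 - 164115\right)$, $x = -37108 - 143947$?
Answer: $- \frac{180805}{135662762163} \approx -1.3328 \cdot 10^{-6}$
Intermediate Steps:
$A = 319150$ ($A = 2 - -319148 = 2 + 319148 = 319150$)
$P{\left(M \right)} = -250$ ($P{\left(M \right)} = 2 - 252 = -250$)
$Y = -250$
$x = -181055$
$w = -250$
$l = 180805$ ($l = -250 - -181055 = -250 + 181055 = 180805$)
$X = -135662762163$ ($X = \left(319150 + 271091\right) \left(-65728 - 164115\right) = 590241 \left(-229843\right) = -135662762163$)
$\frac{l}{X} = \frac{180805}{-135662762163} = 180805 \left(- \frac{1}{135662762163}\right) = - \frac{180805}{135662762163}$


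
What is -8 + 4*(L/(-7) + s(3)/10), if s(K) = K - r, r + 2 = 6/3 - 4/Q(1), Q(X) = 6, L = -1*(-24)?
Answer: -2126/105 ≈ -20.248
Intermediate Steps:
L = 24
r = -⅔ (r = -2 + (6/3 - 4/6) = -2 + (6*(⅓) - 4*⅙) = -2 + (2 - ⅔) = -2 + 4/3 = -⅔ ≈ -0.66667)
s(K) = ⅔ + K (s(K) = K - 1*(-⅔) = K + ⅔ = ⅔ + K)
-8 + 4*(L/(-7) + s(3)/10) = -8 + 4*(24/(-7) + (⅔ + 3)/10) = -8 + 4*(24*(-⅐) + (11/3)*(⅒)) = -8 + 4*(-24/7 + 11/30) = -8 + 4*(-643/210) = -8 - 1286/105 = -2126/105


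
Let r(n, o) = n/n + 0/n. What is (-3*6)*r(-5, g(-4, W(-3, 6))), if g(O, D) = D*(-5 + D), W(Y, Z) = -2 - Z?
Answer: -18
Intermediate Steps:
r(n, o) = 1 (r(n, o) = 1 + 0 = 1)
(-3*6)*r(-5, g(-4, W(-3, 6))) = -3*6*1 = -18*1 = -18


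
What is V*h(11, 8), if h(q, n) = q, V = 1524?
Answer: 16764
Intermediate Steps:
V*h(11, 8) = 1524*11 = 16764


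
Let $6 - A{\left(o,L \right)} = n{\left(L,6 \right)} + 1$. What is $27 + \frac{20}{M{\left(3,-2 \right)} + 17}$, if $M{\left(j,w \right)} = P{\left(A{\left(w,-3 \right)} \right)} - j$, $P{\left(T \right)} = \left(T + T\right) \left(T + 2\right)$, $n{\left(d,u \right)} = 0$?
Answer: $\frac{572}{21} \approx 27.238$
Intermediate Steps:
$A{\left(o,L \right)} = 5$ ($A{\left(o,L \right)} = 6 - \left(0 + 1\right) = 6 - 1 = 5$)
$P{\left(T \right)} = 2 T \left(2 + T\right)$
$M{\left(j,w \right)} = 70 - j$ ($M{\left(j,w \right)} = 2 \cdot 5 \left(2 + 5\right) - j = 2 \cdot 5 \cdot 7 - j = 70 - j$)
$27 + \frac{20}{M{\left(3,-2 \right)} + 17} = 27 + \frac{20}{\left(70 - 3\right) + 17} = 27 + \frac{20}{67 + 17} = 27 + \frac{20}{84} = 27 + 20 \cdot \frac{1}{84} = 27 + \frac{5}{21} = \frac{572}{21}$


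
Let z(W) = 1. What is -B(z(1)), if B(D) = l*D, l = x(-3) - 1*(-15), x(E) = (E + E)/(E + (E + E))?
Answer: -47/3 ≈ -15.667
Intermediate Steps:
x(E) = ⅔ (x(E) = (2*E)/(E + 2*E) = (2*E)/((3*E)) = (2*E)*(1/(3*E)) = ⅔)
l = 47/3 (l = ⅔ - 1*(-15) = ⅔ + 15 = 47/3 ≈ 15.667)
B(D) = 47*D/3
-B(z(1)) = -47/3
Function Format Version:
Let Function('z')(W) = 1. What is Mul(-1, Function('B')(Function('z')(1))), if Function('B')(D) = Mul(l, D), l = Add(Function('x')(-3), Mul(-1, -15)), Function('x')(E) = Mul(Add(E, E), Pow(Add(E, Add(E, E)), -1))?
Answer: Rational(-47, 3) ≈ -15.667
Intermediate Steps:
Function('x')(E) = Rational(2, 3) (Function('x')(E) = Mul(Mul(2, E), Pow(Add(E, Mul(2, E)), -1)) = Mul(Mul(2, E), Pow(Mul(3, E), -1)) = Mul(Mul(2, E), Mul(Rational(1, 3), Pow(E, -1))) = Rational(2, 3))
l = Rational(47, 3) (l = Add(Rational(2, 3), Mul(-1, -15)) = Add(Rational(2, 3), 15) = Rational(47, 3) ≈ 15.667)
Function('B')(D) = Mul(Rational(47, 3), D)
Mul(-1, Function('B')(Function('z')(1))) = Mul(-1, Mul(Rational(47, 3), 1)) = Mul(-1, Rational(47, 3)) = Rational(-47, 3)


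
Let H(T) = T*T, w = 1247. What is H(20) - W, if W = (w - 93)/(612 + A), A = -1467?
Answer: 343154/855 ≈ 401.35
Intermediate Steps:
H(T) = T²
W = -1154/855 (W = (1247 - 93)/(612 - 1467) = 1154/(-855) = 1154*(-1/855) = -1154/855 ≈ -1.3497)
H(20) - W = 20² - 1*(-1154/855) = 400 + 1154/855 = 343154/855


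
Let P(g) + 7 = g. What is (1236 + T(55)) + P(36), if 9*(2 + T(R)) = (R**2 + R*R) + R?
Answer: 5824/3 ≈ 1941.3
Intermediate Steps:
P(g) = -7 + g
T(R) = -2 + R/9 + 2*R**2/9 (T(R) = -2 + ((R**2 + R*R) + R)/9 = -2 + ((R**2 + R**2) + R)/9 = -2 + (2*R**2 + R)/9 = -2 + (R + 2*R**2)/9 = -2 + (R/9 + 2*R**2/9) = -2 + R/9 + 2*R**2/9)
(1236 + T(55)) + P(36) = (1236 + (-2 + (1/9)*55 + (2/9)*55**2)) + (-7 + 36) = (1236 + (-2 + 55/9 + (2/9)*3025)) + 29 = (1236 + (-2 + 55/9 + 6050/9)) + 29 = (1236 + 2029/3) + 29 = 5737/3 + 29 = 5824/3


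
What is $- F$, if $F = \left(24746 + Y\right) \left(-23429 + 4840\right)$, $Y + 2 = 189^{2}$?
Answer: $1123983885$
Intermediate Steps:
$Y = 35719$ ($Y = -2 + 189^{2} = -2 + 35721 = 35719$)
$F = -1123983885$ ($F = \left(24746 + 35719\right) \left(-23429 + 4840\right) = 60465 \left(-18589\right) = -1123983885$)
$- F = \left(-1\right) \left(-1123983885\right) = 1123983885$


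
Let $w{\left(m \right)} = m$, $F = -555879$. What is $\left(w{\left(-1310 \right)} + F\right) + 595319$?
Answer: $38130$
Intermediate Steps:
$\left(w{\left(-1310 \right)} + F\right) + 595319 = \left(-1310 - 555879\right) + 595319 = -557189 + 595319 = 38130$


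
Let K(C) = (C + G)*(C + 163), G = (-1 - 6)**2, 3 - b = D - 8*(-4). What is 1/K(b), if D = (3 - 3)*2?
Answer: 1/2680 ≈ 0.00037313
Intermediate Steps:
D = 0 (D = 0*2 = 0)
b = -29 (b = 3 - (0 - 8*(-4)) = 3 - (0 + 32) = 3 - 1*32 = 3 - 32 = -29)
G = 49 (G = (-7)**2 = 49)
K(C) = (49 + C)*(163 + C) (K(C) = (C + 49)*(C + 163) = (49 + C)*(163 + C))
1/K(b) = 1/(7987 + (-29)**2 + 212*(-29)) = 1/(7987 + 841 - 6148) = 1/2680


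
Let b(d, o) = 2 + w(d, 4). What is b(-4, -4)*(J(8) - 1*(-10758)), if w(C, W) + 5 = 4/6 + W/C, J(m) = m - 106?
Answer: -106600/3 ≈ -35533.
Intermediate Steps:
J(m) = -106 + m
w(C, W) = -13/3 + W/C (w(C, W) = -5 + (4/6 + W/C) = -5 + (4*(1/6) + W/C) = -5 + (2/3 + W/C) = -13/3 + W/C)
b(d, o) = -7/3 + 4/d (b(d, o) = 2 + (-13/3 + 4/d) = -7/3 + 4/d)
b(-4, -4)*(J(8) - 1*(-10758)) = (-7/3 + 4/(-4))*((-106 + 8) - 1*(-10758)) = (-7/3 + 4*(-1/4))*(-98 + 10758) = (-7/3 - 1)*10660 = -10/3*10660 = -106600/3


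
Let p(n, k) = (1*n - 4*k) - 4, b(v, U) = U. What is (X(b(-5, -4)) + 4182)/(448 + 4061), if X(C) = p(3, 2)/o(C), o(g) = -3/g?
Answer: 1390/1503 ≈ 0.92482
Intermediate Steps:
p(n, k) = -4 + n - 4*k (p(n, k) = (n - 4*k) - 4 = -4 + n - 4*k)
X(C) = 3*C (X(C) = (-4 + 3 - 4*2)/((-3/C)) = (-4 + 3 - 8)*(-C/3) = -(-3)*C = 3*C)
(X(b(-5, -4)) + 4182)/(448 + 4061) = (3*(-4) + 4182)/(448 + 4061) = (-12 + 4182)/4509 = 4170*(1/4509) = 1390/1503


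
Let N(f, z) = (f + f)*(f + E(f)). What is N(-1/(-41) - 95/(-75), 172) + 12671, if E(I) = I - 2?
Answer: 4793057479/378225 ≈ 12673.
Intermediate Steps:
E(I) = -2 + I
N(f, z) = 2*f*(-2 + 2*f) (N(f, z) = (f + f)*(f + (-2 + f)) = (2*f)*(-2 + 2*f) = 2*f*(-2 + 2*f))
N(-1/(-41) - 95/(-75), 172) + 12671 = 4*(-1/(-41) - 95/(-75))*(-1 + (-1/(-41) - 95/(-75))) + 12671 = 4*(-1*(-1/41) - 95*(-1/75))*(-1 + (-1*(-1/41) - 95*(-1/75))) + 12671 = 4*(1/41 + 19/15)*(-1 + (1/41 + 19/15)) + 12671 = 4*(794/615)*(-1 + 794/615) + 12671 = 4*(794/615)*(179/615) + 12671 = 568504/378225 + 12671 = 4793057479/378225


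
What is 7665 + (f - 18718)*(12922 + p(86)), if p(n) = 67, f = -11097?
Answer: -387259370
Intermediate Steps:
7665 + (f - 18718)*(12922 + p(86)) = 7665 + (-11097 - 18718)*(12922 + 67) = 7665 - 29815*12989 = 7665 - 387267035 = -387259370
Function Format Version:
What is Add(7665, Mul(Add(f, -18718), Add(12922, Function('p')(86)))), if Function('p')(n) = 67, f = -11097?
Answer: -387259370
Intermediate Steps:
Add(7665, Mul(Add(f, -18718), Add(12922, Function('p')(86)))) = Add(7665, Mul(Add(-11097, -18718), Add(12922, 67))) = Add(7665, Mul(-29815, 12989)) = Add(7665, -387267035) = -387259370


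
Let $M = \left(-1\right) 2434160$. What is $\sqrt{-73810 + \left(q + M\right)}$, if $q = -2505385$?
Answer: $i \sqrt{5013355} \approx 2239.1 i$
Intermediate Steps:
$M = -2434160$
$\sqrt{-73810 + \left(q + M\right)} = \sqrt{-73810 - 4939545} = \sqrt{-5013355} = i \sqrt{5013355}$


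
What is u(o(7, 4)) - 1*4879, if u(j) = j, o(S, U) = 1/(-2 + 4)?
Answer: -9757/2 ≈ -4878.5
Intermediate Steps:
o(S, U) = ½ (o(S, U) = 1/2 = ½)
u(o(7, 4)) - 1*4879 = ½ - 1*4879 = ½ - 4879 = -9757/2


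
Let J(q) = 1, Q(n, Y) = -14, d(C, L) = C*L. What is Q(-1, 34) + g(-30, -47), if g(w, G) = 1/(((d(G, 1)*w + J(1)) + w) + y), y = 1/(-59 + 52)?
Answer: -135317/9666 ≈ -13.999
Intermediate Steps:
y = -⅐ (y = 1/(-7) = -⅐ ≈ -0.14286)
g(w, G) = 1/(6/7 + w + G*w) (g(w, G) = 1/((((G*1)*w + 1) + w) - ⅐) = 1/(((G*w + 1) + w) - ⅐) = 1/(((1 + G*w) + w) - ⅐) = 1/((1 + w + G*w) - ⅐) = 1/(6/7 + w + G*w))
Q(-1, 34) + g(-30, -47) = -14 + 7/(6 + 7*(-30) + 7*(-47)*(-30)) = -14 + 7/(6 - 210 + 9870) = -14 + 7/9666 = -135317/9666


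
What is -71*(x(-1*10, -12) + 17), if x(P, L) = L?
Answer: -355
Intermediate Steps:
-71*(x(-1*10, -12) + 17) = -71*(-12 + 17) = -71*5 = -355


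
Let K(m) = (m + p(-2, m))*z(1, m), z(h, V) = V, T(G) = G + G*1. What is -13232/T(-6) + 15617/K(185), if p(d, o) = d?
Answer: 12448799/11285 ≈ 1103.1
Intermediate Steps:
T(G) = 2*G (T(G) = G + G = 2*G)
K(m) = m*(-2 + m) (K(m) = (m - 2)*m = (-2 + m)*m = m*(-2 + m))
-13232/T(-6) + 15617/K(185) = -13232/(2*(-6)) + 15617/((185*(-2 + 185))) = -13232/(-12) + 15617/((185*183)) = -13232*(-1/12) + 15617/33855 = 3308/3 + 15617*(1/33855) = 3308/3 + 15617/33855 = 12448799/11285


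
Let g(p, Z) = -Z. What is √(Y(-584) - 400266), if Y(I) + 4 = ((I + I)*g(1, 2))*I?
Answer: I*√1764494 ≈ 1328.3*I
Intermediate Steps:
Y(I) = -4 - 4*I² (Y(I) = -4 + ((I + I)*(-1*2))*I = -4 + ((2*I)*(-2))*I = -4 + (-4*I)*I = -4 - 4*I²)
√(Y(-584) - 400266) = √((-4 - 4*(-584)²) - 400266) = √((-4 - 4*341056) - 400266) = √((-4 - 1364224) - 400266) = √(-1364228 - 400266) = √(-1764494) = I*√1764494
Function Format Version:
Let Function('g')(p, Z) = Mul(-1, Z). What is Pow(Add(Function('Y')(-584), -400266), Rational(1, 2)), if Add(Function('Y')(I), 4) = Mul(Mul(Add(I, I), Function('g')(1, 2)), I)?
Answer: Mul(I, Pow(1764494, Rational(1, 2))) ≈ Mul(1328.3, I)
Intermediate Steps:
Function('Y')(I) = Add(-4, Mul(-4, Pow(I, 2))) (Function('Y')(I) = Add(-4, Mul(Mul(Add(I, I), Mul(-1, 2)), I)) = Add(-4, Mul(Mul(Mul(2, I), -2), I)) = Add(-4, Mul(Mul(-4, I), I)) = Add(-4, Mul(-4, Pow(I, 2))))
Pow(Add(Function('Y')(-584), -400266), Rational(1, 2)) = Pow(Add(Add(-4, Mul(-4, Pow(-584, 2))), -400266), Rational(1, 2)) = Pow(Add(Add(-4, Mul(-4, 341056)), -400266), Rational(1, 2)) = Pow(Add(Add(-4, -1364224), -400266), Rational(1, 2)) = Pow(Add(-1364228, -400266), Rational(1, 2)) = Pow(-1764494, Rational(1, 2)) = Mul(I, Pow(1764494, Rational(1, 2)))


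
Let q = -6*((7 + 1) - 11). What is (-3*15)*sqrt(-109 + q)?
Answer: -45*I*sqrt(91) ≈ -429.27*I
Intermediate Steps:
q = 18 (q = -6*(8 - 11) = -6*(-3) = 18)
(-3*15)*sqrt(-109 + q) = (-3*15)*sqrt(-109 + 18) = -45*I*sqrt(91)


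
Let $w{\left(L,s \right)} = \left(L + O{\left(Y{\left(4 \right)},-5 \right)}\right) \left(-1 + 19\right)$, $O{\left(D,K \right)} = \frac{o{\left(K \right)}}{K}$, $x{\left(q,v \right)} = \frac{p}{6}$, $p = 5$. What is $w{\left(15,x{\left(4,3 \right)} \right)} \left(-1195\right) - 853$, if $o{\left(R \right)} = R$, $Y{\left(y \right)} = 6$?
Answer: $-345013$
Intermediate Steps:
$x{\left(q,v \right)} = \frac{5}{6}$
$O{\left(D,K \right)} = 1$ ($O{\left(D,K \right)} = \frac{K}{K} = 1$)
$w{\left(L,s \right)} = 18 + 18 L$ ($w{\left(L,s \right)} = \left(L + 1\right) \left(-1 + 19\right) = \left(1 + L\right) 18 = 18 + 18 L$)
$w{\left(15,x{\left(4,3 \right)} \right)} \left(-1195\right) - 853 = \left(18 + 18 \cdot 15\right) \left(-1195\right) - 853 = \left(18 + 270\right) \left(-1195\right) - 853 = 288 \left(-1195\right) - 853 = -344160 - 853 = -345013$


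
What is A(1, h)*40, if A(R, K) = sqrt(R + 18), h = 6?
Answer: 40*sqrt(19) ≈ 174.36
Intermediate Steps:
A(R, K) = sqrt(18 + R)
A(1, h)*40 = sqrt(18 + 1)*40 = sqrt(19)*40 = 40*sqrt(19)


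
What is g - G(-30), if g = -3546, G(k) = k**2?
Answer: -4446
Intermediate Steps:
g - G(-30) = -3546 - 1*(-30)**2 = -3546 - 1*900 = -3546 - 900 = -4446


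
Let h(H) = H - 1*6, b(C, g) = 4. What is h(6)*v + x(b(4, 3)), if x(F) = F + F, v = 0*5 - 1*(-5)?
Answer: 8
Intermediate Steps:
h(H) = -6 + H (h(H) = H - 6 = -6 + H)
v = 5 (v = 0 + 5 = 5)
x(F) = 2*F
h(6)*v + x(b(4, 3)) = (-6 + 6)*5 + 2*4 = 0*5 + 8 = 0 + 8 = 8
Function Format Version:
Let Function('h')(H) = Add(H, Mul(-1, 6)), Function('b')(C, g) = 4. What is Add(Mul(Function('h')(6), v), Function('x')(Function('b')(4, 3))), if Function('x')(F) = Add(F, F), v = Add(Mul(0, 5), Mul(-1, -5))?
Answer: 8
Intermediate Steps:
Function('h')(H) = Add(-6, H) (Function('h')(H) = Add(H, -6) = Add(-6, H))
v = 5 (v = Add(0, 5) = 5)
Function('x')(F) = Mul(2, F)
Add(Mul(Function('h')(6), v), Function('x')(Function('b')(4, 3))) = Add(Mul(Add(-6, 6), 5), Mul(2, 4)) = Add(Mul(0, 5), 8) = Add(0, 8) = 8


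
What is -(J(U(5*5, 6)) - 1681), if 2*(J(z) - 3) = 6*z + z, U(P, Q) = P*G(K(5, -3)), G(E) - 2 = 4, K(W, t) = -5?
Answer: 1153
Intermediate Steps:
G(E) = 6 (G(E) = 2 + 4 = 6)
U(P, Q) = 6*P (U(P, Q) = P*6 = 6*P)
J(z) = 3 + 7*z/2 (J(z) = 3 + (6*z + z)/2 = 3 + (7*z)/2 = 3 + 7*z/2)
-(J(U(5*5, 6)) - 1681) = -((3 + 7*(6*(5*5))/2) - 1681) = -((3 + 7*(6*25)/2) - 1681) = -((3 + (7/2)*150) - 1681) = -((3 + 525) - 1681) = -(528 - 1681) = -1*(-1153) = 1153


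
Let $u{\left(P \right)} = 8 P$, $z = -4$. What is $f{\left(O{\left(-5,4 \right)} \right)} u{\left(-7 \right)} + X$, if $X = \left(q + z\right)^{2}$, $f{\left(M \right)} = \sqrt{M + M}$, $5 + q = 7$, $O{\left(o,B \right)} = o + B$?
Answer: $4 - 56 i \sqrt{2} \approx 4.0 - 79.196 i$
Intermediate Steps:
$O{\left(o,B \right)} = B + o$
$q = 2$ ($q = -5 + 7 = 2$)
$f{\left(M \right)} = \sqrt{2} \sqrt{M}$ ($f{\left(M \right)} = \sqrt{2 M} = \sqrt{2} \sqrt{M}$)
$X = 4$ ($X = \left(2 - 4\right)^{2} = \left(-2\right)^{2} = 4$)
$f{\left(O{\left(-5,4 \right)} \right)} u{\left(-7 \right)} + X = \sqrt{2} \sqrt{4 - 5} \cdot 8 \left(-7\right) + 4 = \sqrt{2} \sqrt{-1} \left(-56\right) + 4 = \sqrt{2} i \left(-56\right) + 4 = i \sqrt{2} \left(-56\right) + 4 = - 56 i \sqrt{2} + 4 = 4 - 56 i \sqrt{2}$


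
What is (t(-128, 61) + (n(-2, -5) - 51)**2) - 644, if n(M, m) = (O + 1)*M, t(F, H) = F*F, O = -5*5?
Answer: 15749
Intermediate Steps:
O = -25
t(F, H) = F**2
n(M, m) = -24*M (n(M, m) = (-25 + 1)*M = -24*M)
(t(-128, 61) + (n(-2, -5) - 51)**2) - 644 = ((-128)**2 + (-24*(-2) - 51)**2) - 644 = (16384 + (48 - 51)**2) - 644 = (16384 + (-3)**2) - 644 = (16384 + 9) - 644 = 16393 - 644 = 15749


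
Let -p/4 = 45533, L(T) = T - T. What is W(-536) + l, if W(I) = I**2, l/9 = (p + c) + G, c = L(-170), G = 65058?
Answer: -766370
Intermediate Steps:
L(T) = 0
p = -182132 (p = -4*45533 = -182132)
c = 0
l = -1053666 (l = 9*((-182132 + 0) + 65058) = 9*(-182132 + 65058) = 9*(-117074) = -1053666)
W(-536) + l = (-536)**2 - 1053666 = 287296 - 1053666 = -766370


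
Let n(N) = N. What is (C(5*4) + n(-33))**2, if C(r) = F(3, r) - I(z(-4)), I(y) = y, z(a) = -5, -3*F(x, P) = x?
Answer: 841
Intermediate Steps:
F(x, P) = -x/3
C(r) = 4 (C(r) = -1/3*3 - 1*(-5) = -1 + 5 = 4)
(C(5*4) + n(-33))**2 = (4 - 33)**2 = (-29)**2 = 841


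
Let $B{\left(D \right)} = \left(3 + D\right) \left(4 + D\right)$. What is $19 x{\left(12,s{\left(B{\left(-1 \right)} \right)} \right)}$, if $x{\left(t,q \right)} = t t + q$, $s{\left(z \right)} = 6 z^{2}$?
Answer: $6840$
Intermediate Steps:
$x{\left(t,q \right)} = q + t^{2}$ ($x{\left(t,q \right)} = t^{2} + q = q + t^{2}$)
$19 x{\left(12,s{\left(B{\left(-1 \right)} \right)} \right)} = 19 \left(6 \left(12 + \left(-1\right)^{2} + 7 \left(-1\right)\right)^{2} + 12^{2}\right) = 19 \left(6 \left(12 + 1 - 7\right)^{2} + 144\right) = 19 \left(6 \cdot 6^{2} + 144\right) = 19 \left(6 \cdot 36 + 144\right) = 19 \left(216 + 144\right) = 19 \cdot 360 = 6840$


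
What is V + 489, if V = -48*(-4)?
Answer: 681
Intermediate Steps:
V = 192
V + 489 = 192 + 489 = 681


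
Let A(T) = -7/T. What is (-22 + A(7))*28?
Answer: -644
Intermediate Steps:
(-22 + A(7))*28 = (-22 - 7/7)*28 = (-22 - 7*1/7)*28 = (-22 - 1)*28 = -23*28 = -644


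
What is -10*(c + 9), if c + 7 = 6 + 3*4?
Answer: -200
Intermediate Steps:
c = 11 (c = -7 + (6 + 3*4) = -7 + (6 + 12) = -7 + 18 = 11)
-10*(c + 9) = -10*(11 + 9) = -10*20 = -200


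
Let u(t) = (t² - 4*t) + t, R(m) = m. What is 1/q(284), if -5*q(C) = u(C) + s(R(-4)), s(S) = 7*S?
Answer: -5/79776 ≈ -6.2675e-5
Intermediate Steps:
u(t) = t² - 3*t
q(C) = 28/5 - C*(-3 + C)/5 (q(C) = -(C*(-3 + C) + 7*(-4))/5 = -(C*(-3 + C) - 28)/5 = -(-28 + C*(-3 + C))/5 = 28/5 - C*(-3 + C)/5)
1/q(284) = 1/(28/5 - ⅕*284*(-3 + 284)) = 1/(28/5 - ⅕*284*281) = 1/(28/5 - 79804/5) = 1/(-79776/5) = -5/79776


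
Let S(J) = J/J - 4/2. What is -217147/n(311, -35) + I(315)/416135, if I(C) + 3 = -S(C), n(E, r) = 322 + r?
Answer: -12908923917/17061535 ≈ -756.61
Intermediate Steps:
S(J) = -1 (S(J) = 1 - 4*1/2 = 1 - 2 = -1)
I(C) = -2 (I(C) = -3 - 1*(-1) = -3 + 1 = -2)
-217147/n(311, -35) + I(315)/416135 = -217147/(322 - 35) - 2/416135 = -217147/287 - 2*1/416135 = -217147*1/287 - 2/416135 = -31021/41 - 2/416135 = -12908923917/17061535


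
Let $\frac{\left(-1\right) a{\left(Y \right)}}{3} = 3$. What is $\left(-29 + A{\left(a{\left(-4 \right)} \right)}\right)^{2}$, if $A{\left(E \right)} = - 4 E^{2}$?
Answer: $124609$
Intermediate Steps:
$a{\left(Y \right)} = -9$ ($a{\left(Y \right)} = \left(-3\right) 3 = -9$)
$\left(-29 + A{\left(a{\left(-4 \right)} \right)}\right)^{2} = \left(-29 - 4 \left(-9\right)^{2}\right)^{2} = \left(-29 - 324\right)^{2} = \left(-353\right)^{2} = 124609$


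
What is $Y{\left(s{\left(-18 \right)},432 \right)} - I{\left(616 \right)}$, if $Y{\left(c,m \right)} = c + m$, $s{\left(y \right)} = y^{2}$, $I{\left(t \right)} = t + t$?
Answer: $-476$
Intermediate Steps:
$I{\left(t \right)} = 2 t$
$Y{\left(s{\left(-18 \right)},432 \right)} - I{\left(616 \right)} = \left(\left(-18\right)^{2} + 432\right) - 2 \cdot 616 = \left(324 + 432\right) - 1232 = 756 - 1232 = -476$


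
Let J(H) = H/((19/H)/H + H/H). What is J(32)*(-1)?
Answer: -32768/1043 ≈ -31.417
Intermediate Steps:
J(H) = H/(1 + 19/H²) (J(H) = H/(19/H² + 1) = H/(1 + 19/H²))
J(32)*(-1) = (32³/(19 + 32²))*(-1) = (32768/(19 + 1024))*(-1) = (32768/1043)*(-1) = -32768/1043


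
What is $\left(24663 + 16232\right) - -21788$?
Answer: $62683$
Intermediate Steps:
$\left(24663 + 16232\right) - -21788 = 40895 + 21788 = 62683$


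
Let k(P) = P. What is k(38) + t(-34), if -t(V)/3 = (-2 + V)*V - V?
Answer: -3736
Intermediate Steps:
t(V) = 3*V - 3*V*(-2 + V) (t(V) = -3*((-2 + V)*V - V) = -3*(V*(-2 + V) - V) = -3*(-V + V*(-2 + V)) = 3*V - 3*V*(-2 + V))
k(38) + t(-34) = 38 + 3*(-34)*(3 - 1*(-34)) = 38 + 3*(-34)*(3 + 34) = 38 + 3*(-34)*37 = 38 - 3774 = -3736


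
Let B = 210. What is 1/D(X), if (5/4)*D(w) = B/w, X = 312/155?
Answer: 13/1085 ≈ 0.011982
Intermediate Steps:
X = 312/155 (X = 312*(1/155) = 312/155 ≈ 2.0129)
D(w) = 168/w (D(w) = 4*(210/w)/5 = 168/w)
1/D(X) = 1/(168/(312/155)) = 1/(168*(155/312)) = 1/(1085/13) = 13/1085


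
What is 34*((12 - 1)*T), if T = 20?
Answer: 7480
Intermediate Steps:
34*((12 - 1)*T) = 34*((12 - 1)*20) = 34*(11*20) = 34*220 = 7480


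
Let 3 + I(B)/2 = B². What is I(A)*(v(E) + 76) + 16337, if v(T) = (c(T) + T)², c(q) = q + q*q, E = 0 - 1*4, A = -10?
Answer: 43497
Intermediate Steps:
E = -4 (E = 0 - 4 = -4)
c(q) = q + q²
I(B) = -6 + 2*B²
v(T) = (T + T*(1 + T))² (v(T) = (T*(1 + T) + T)² = (T + T*(1 + T))²)
I(A)*(v(E) + 76) + 16337 = (-6 + 2*(-10)²)*((-4)²*(2 - 4)² + 76) + 16337 = (-6 + 2*100)*(16*(-2)² + 76) + 16337 = (-6 + 200)*(16*4 + 76) + 16337 = 194*(64 + 76) + 16337 = 194*140 + 16337 = 27160 + 16337 = 43497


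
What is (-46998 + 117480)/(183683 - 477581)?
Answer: -11747/48983 ≈ -0.23982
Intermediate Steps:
(-46998 + 117480)/(183683 - 477581) = 70482/(-293898) = 70482*(-1/293898) = -11747/48983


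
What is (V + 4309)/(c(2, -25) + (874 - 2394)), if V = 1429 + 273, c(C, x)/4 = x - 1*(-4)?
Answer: -6011/1604 ≈ -3.7475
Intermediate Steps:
c(C, x) = 16 + 4*x (c(C, x) = 4*(x - 1*(-4)) = 4*(x + 4) = 4*(4 + x) = 16 + 4*x)
V = 1702
(V + 4309)/(c(2, -25) + (874 - 2394)) = (1702 + 4309)/((16 + 4*(-25)) + (874 - 2394)) = 6011/((16 - 100) - 1520) = 6011/(-84 - 1520) = 6011/(-1604) = 6011*(-1/1604) = -6011/1604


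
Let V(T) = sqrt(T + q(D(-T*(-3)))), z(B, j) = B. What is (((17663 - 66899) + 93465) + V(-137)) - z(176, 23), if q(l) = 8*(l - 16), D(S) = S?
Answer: 44053 + I*sqrt(3553) ≈ 44053.0 + 59.607*I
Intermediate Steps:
q(l) = -128 + 8*l (q(l) = 8*(-16 + l) = -128 + 8*l)
V(T) = sqrt(-128 + 25*T) (V(T) = sqrt(T + (-128 + 8*(-T*(-3)))) = sqrt(T + (-128 + 8*(3*T))) = sqrt(T + (-128 + 24*T)) = sqrt(-128 + 25*T))
(((17663 - 66899) + 93465) + V(-137)) - z(176, 23) = (((17663 - 66899) + 93465) + sqrt(-128 + 25*(-137))) - 1*176 = ((-49236 + 93465) + sqrt(-128 - 3425)) - 176 = (44229 + sqrt(-3553)) - 176 = (44229 + I*sqrt(3553)) - 176 = 44053 + I*sqrt(3553)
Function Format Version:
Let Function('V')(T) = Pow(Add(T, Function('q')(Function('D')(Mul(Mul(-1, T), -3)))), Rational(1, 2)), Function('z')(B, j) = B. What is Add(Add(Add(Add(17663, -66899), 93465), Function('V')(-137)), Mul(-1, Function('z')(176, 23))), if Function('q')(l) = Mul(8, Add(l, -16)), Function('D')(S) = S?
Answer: Add(44053, Mul(I, Pow(3553, Rational(1, 2)))) ≈ Add(44053., Mul(59.607, I))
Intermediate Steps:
Function('q')(l) = Add(-128, Mul(8, l)) (Function('q')(l) = Mul(8, Add(-16, l)) = Add(-128, Mul(8, l)))
Function('V')(T) = Pow(Add(-128, Mul(25, T)), Rational(1, 2)) (Function('V')(T) = Pow(Add(T, Add(-128, Mul(8, Mul(Mul(-1, T), -3)))), Rational(1, 2)) = Pow(Add(T, Add(-128, Mul(8, Mul(3, T)))), Rational(1, 2)) = Pow(Add(T, Add(-128, Mul(24, T))), Rational(1, 2)) = Pow(Add(-128, Mul(25, T)), Rational(1, 2)))
Add(Add(Add(Add(17663, -66899), 93465), Function('V')(-137)), Mul(-1, Function('z')(176, 23))) = Add(Add(Add(Add(17663, -66899), 93465), Pow(Add(-128, Mul(25, -137)), Rational(1, 2))), Mul(-1, 176)) = Add(Add(Add(-49236, 93465), Pow(Add(-128, -3425), Rational(1, 2))), -176) = Add(Add(44229, Pow(-3553, Rational(1, 2))), -176) = Add(Add(44229, Mul(I, Pow(3553, Rational(1, 2)))), -176) = Add(44053, Mul(I, Pow(3553, Rational(1, 2))))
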